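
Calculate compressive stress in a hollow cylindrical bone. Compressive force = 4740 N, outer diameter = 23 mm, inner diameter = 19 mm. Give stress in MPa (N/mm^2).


A = pi*(r_o^2 - r_i^2)
r_o = 11.5 mm, r_i = 9.5 mm
A = 131.947 mm^2
sigma = F/A = 4740 / 131.947
sigma = 35.92 MPa


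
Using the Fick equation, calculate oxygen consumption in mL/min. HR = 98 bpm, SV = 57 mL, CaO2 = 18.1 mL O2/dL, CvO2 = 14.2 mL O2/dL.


CO = HR*SV = 98*57/1000 = 5.586 L/min
a-v O2 diff = 18.1 - 14.2 = 3.9 mL/dL
VO2 = CO * (CaO2-CvO2) * 10 dL/L
VO2 = 5.586 * 3.9 * 10
VO2 = 217.9 mL/min


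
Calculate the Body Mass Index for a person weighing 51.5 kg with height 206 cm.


BMI = weight / height^2
height = 206 cm = 2.06 m
BMI = 51.5 / 2.06^2
BMI = 12.14 kg/m^2


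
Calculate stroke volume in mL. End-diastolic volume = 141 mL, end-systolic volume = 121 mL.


SV = EDV - ESV
SV = 141 - 121
SV = 20 mL


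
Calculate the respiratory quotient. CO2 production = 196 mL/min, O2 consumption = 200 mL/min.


RQ = VCO2 / VO2
RQ = 196 / 200
RQ = 0.98


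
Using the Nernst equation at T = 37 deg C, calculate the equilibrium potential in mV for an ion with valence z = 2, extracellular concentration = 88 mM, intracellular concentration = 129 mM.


E = (RT/(zF)) * ln(C_out/C_in)
T = 37 + 273.15 = 310.15 K
E = (8.314 * 310.15 / (2 * 96485)) * ln(88/129)
E = -5.111 mV


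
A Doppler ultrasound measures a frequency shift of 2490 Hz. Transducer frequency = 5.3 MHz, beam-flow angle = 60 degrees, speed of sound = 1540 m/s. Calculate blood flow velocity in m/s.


v = fd * c / (2 * f0 * cos(theta))
v = 2490 * 1540 / (2 * 5.3000e+06 * cos(60))
v = 0.7235 m/s


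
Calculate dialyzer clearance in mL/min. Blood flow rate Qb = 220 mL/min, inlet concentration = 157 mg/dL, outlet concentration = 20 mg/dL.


K = Qb * (Cb_in - Cb_out) / Cb_in
K = 220 * (157 - 20) / 157
K = 192 mL/min


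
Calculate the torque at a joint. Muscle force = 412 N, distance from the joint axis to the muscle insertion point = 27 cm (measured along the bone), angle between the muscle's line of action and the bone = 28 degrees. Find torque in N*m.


Torque = F * d * sin(theta)   (moment arm = d*sin(theta))
d = 27 cm = 0.27 m
Torque = 412 * 0.27 * sin(28)
Torque = 52.22 N*m


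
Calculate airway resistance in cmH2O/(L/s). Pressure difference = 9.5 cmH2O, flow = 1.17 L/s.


R = dP / flow
R = 9.5 / 1.17
R = 8.12 cmH2O/(L/s)


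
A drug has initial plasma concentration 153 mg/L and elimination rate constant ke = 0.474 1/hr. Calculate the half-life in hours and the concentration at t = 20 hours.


t_half = ln(2) / ke = 0.693147 / 0.474 = 1.462 hr
C(t) = C0 * exp(-ke*t) = 153 * exp(-0.474*20)
C(20) = 0.01168 mg/L


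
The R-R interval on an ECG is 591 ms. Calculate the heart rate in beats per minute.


HR = 60 / RR_interval(s)
RR = 591 ms = 0.591 s
HR = 60 / 0.591 = 101.5 bpm


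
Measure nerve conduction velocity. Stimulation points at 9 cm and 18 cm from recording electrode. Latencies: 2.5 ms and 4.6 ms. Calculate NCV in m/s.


Distance = (18 - 9) / 100 = 0.09 m
dt = (4.6 - 2.5) / 1000 = 0.0021 s
NCV = dist / dt = 42.86 m/s


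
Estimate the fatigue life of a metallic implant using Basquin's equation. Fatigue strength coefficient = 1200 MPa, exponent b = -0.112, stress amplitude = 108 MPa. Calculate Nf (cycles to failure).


sigma_a = sigma_f' * (2Nf)^b
2Nf = (sigma_a/sigma_f')^(1/b)
2Nf = (108/1200)^(1/-0.112)
2Nf = 2.1733039e+09
Nf = 1.0867e+09


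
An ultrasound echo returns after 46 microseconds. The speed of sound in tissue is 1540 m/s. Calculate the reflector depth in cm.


depth = c * t / 2
t = 46 us = 4.6000e-05 s
depth = 1540 * 4.6000e-05 / 2
depth = 0.03542 m = 3.542 cm


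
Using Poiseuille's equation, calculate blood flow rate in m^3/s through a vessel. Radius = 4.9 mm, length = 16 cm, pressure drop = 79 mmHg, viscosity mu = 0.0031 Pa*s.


Q = pi*r^4*dP / (8*mu*L)
r = 0.0049 m, L = 0.16 m
dP = 79 mmHg = 10532.438 Pa
Q = 0.004807 m^3/s


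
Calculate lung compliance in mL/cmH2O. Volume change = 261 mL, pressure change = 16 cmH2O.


C = dV / dP
C = 261 / 16
C = 16.31 mL/cmH2O


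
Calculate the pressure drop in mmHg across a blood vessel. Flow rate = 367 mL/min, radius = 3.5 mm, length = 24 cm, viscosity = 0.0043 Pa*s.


dP = 8*mu*L*Q / (pi*r^4)
Q = 367 mL/min = 6.11667e-06 m^3/s
dP = 107.118 Pa = 107.118 / 133.322 mmHg = 0.8035 mmHg


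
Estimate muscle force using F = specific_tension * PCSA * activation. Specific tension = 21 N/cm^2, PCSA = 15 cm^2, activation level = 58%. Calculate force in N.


F = sigma * PCSA * activation
F = 21 * 15 * 0.58
F = 182.7 N


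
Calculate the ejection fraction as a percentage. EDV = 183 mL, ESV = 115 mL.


SV = EDV - ESV = 183 - 115 = 68 mL
EF = SV/EDV * 100 = 68/183 * 100
EF = 37.16%


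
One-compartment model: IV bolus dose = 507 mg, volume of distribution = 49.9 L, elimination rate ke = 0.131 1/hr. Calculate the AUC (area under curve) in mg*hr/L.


C0 = Dose/Vd = 507/49.9 = 10.1603 mg/L
AUC = C0/ke = 10.1603/0.131
AUC = 77.56 mg*hr/L


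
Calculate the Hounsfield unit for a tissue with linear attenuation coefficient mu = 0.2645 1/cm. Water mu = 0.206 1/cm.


HU = ((mu_tissue - mu_water) / mu_water) * 1000
HU = ((0.2645 - 0.206) / 0.206) * 1000
HU = 284


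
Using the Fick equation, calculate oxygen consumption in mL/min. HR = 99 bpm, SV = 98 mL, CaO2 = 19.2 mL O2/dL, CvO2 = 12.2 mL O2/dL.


CO = HR*SV = 99*98/1000 = 9.702 L/min
a-v O2 diff = 19.2 - 12.2 = 7 mL/dL
VO2 = CO * (CaO2-CvO2) * 10 dL/L
VO2 = 9.702 * 7 * 10
VO2 = 679.1 mL/min


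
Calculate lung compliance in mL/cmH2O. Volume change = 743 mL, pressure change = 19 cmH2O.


C = dV / dP
C = 743 / 19
C = 39.11 mL/cmH2O


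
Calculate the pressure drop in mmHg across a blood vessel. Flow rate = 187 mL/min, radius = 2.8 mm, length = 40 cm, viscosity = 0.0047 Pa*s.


dP = 8*mu*L*Q / (pi*r^4)
Q = 187 mL/min = 3.11667e-06 m^3/s
dP = 242.749 Pa = 242.749 / 133.322 mmHg = 1.821 mmHg


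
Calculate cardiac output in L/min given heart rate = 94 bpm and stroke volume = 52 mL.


CO = HR * SV
CO = 94 * 52 / 1000
CO = 4.888 L/min


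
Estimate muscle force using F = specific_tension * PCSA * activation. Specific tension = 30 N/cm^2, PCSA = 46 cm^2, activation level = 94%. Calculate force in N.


F = sigma * PCSA * activation
F = 30 * 46 * 0.94
F = 1297 N


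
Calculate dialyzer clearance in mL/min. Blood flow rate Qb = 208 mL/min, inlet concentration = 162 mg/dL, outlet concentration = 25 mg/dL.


K = Qb * (Cb_in - Cb_out) / Cb_in
K = 208 * (162 - 25) / 162
K = 175.9 mL/min


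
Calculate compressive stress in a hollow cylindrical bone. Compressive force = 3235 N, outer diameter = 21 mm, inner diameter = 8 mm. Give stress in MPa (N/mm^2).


A = pi*(r_o^2 - r_i^2)
r_o = 10.5 mm, r_i = 4 mm
A = 296.095 mm^2
sigma = F/A = 3235 / 296.095
sigma = 10.93 MPa


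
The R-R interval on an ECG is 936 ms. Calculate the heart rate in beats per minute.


HR = 60 / RR_interval(s)
RR = 936 ms = 0.936 s
HR = 60 / 0.936 = 64.1 bpm


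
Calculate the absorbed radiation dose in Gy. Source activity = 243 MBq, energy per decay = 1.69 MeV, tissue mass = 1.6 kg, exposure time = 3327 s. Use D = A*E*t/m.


A = 243 MBq = 2.4300e+08 Bq
E = 1.69 MeV = 2.70738e-13 J
D = A*E*t/m = 2.4300e+08*2.70738e-13*3327/1.6
D = 0.1368 Gy


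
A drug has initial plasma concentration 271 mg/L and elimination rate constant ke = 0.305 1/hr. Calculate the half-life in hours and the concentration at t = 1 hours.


t_half = ln(2) / ke = 0.693147 / 0.305 = 2.273 hr
C(t) = C0 * exp(-ke*t) = 271 * exp(-0.305*1)
C(1) = 199.8 mg/L


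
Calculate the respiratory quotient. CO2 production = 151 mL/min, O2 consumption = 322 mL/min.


RQ = VCO2 / VO2
RQ = 151 / 322
RQ = 0.4689


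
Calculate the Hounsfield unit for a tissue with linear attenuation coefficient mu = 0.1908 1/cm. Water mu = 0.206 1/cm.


HU = ((mu_tissue - mu_water) / mu_water) * 1000
HU = ((0.1908 - 0.206) / 0.206) * 1000
HU = -73.79


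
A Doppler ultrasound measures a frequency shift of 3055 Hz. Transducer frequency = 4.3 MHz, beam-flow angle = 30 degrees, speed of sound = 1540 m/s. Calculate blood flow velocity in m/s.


v = fd * c / (2 * f0 * cos(theta))
v = 3055 * 1540 / (2 * 4.3000e+06 * cos(30))
v = 0.6317 m/s


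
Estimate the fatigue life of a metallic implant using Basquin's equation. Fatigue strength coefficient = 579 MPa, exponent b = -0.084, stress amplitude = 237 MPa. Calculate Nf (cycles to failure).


sigma_a = sigma_f' * (2Nf)^b
2Nf = (sigma_a/sigma_f')^(1/b)
2Nf = (237/579)^(1/-0.084)
2Nf = 41516.131
Nf = 2.076e+04


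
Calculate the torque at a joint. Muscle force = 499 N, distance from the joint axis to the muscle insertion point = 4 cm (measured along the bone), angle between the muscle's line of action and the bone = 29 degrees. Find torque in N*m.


Torque = F * d * sin(theta)   (moment arm = d*sin(theta))
d = 4 cm = 0.04 m
Torque = 499 * 0.04 * sin(29)
Torque = 9.677 N*m


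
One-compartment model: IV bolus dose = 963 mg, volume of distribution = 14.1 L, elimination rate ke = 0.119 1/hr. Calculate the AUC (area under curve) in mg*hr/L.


C0 = Dose/Vd = 963/14.1 = 68.2979 mg/L
AUC = C0/ke = 68.2979/0.119
AUC = 573.9 mg*hr/L


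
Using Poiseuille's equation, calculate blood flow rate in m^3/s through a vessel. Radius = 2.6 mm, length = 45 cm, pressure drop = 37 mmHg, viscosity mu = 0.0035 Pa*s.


Q = pi*r^4*dP / (8*mu*L)
r = 0.0026 m, L = 0.45 m
dP = 37 mmHg = 4932.914 Pa
Q = 5.6205e-05 m^3/s


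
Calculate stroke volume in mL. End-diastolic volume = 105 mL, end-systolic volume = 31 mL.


SV = EDV - ESV
SV = 105 - 31
SV = 74 mL


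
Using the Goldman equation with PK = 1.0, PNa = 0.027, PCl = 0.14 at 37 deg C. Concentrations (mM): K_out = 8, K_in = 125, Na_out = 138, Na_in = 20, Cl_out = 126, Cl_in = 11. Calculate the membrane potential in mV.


Vm = (RT/F)*ln((PK*Ko + PNa*Nao + PCl*Cli)/(PK*Ki + PNa*Nai + PCl*Clo))
Numer = 13.266, Denom = 143.18
Vm = -63.58 mV


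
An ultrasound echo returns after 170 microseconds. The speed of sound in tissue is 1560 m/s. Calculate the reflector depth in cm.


depth = c * t / 2
t = 170 us = 1.7000e-04 s
depth = 1560 * 1.7000e-04 / 2
depth = 0.1326 m = 13.26 cm


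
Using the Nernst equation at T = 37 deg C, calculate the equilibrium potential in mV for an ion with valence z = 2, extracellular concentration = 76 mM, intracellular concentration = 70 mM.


E = (RT/(zF)) * ln(C_out/C_in)
T = 37 + 273.15 = 310.15 K
E = (8.314 * 310.15 / (2 * 96485)) * ln(76/70)
E = 1.099 mV


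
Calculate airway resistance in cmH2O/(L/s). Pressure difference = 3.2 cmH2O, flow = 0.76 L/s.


R = dP / flow
R = 3.2 / 0.76
R = 4.211 cmH2O/(L/s)


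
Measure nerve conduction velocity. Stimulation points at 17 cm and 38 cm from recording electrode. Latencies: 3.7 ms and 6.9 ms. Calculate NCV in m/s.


Distance = (38 - 17) / 100 = 0.21 m
dt = (6.9 - 3.7) / 1000 = 0.0032 s
NCV = dist / dt = 65.62 m/s


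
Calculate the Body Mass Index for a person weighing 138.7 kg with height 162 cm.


BMI = weight / height^2
height = 162 cm = 1.62 m
BMI = 138.7 / 1.62^2
BMI = 52.85 kg/m^2


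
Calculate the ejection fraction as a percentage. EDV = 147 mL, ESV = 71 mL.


SV = EDV - ESV = 147 - 71 = 76 mL
EF = SV/EDV * 100 = 76/147 * 100
EF = 51.7%


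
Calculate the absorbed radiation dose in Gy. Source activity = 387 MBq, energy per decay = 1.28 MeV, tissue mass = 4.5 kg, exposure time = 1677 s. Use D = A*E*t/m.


A = 387 MBq = 3.8700e+08 Bq
E = 1.28 MeV = 2.05056e-13 J
D = A*E*t/m = 3.8700e+08*2.05056e-13*1677/4.5
D = 0.02957 Gy


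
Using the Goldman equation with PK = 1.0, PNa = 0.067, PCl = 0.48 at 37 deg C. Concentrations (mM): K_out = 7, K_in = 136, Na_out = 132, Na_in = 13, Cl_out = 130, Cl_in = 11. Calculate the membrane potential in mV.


Vm = (RT/F)*ln((PK*Ko + PNa*Nao + PCl*Cli)/(PK*Ki + PNa*Nai + PCl*Clo))
Numer = 21.124, Denom = 199.271
Vm = -59.98 mV


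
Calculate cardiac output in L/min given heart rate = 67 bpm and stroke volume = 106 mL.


CO = HR * SV
CO = 67 * 106 / 1000
CO = 7.102 L/min


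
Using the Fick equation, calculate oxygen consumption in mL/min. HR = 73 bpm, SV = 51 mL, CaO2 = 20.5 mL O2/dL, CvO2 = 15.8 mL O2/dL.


CO = HR*SV = 73*51/1000 = 3.723 L/min
a-v O2 diff = 20.5 - 15.8 = 4.7 mL/dL
VO2 = CO * (CaO2-CvO2) * 10 dL/L
VO2 = 3.723 * 4.7 * 10
VO2 = 175 mL/min


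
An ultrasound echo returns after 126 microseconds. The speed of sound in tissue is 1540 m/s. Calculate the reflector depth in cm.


depth = c * t / 2
t = 126 us = 1.2600e-04 s
depth = 1540 * 1.2600e-04 / 2
depth = 0.09702 m = 9.702 cm


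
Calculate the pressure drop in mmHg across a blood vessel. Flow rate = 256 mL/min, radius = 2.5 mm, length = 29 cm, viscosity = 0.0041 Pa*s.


dP = 8*mu*L*Q / (pi*r^4)
Q = 256 mL/min = 4.26667e-06 m^3/s
dP = 330.713 Pa = 330.713 / 133.322 mmHg = 2.481 mmHg


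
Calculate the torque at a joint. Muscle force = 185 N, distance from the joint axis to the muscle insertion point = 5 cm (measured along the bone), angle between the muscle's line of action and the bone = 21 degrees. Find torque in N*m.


Torque = F * d * sin(theta)   (moment arm = d*sin(theta))
d = 5 cm = 0.05 m
Torque = 185 * 0.05 * sin(21)
Torque = 3.315 N*m


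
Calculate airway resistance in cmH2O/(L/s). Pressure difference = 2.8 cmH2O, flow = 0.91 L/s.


R = dP / flow
R = 2.8 / 0.91
R = 3.077 cmH2O/(L/s)


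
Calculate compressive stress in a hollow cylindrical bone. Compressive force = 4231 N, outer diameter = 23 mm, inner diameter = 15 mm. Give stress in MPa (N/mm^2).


A = pi*(r_o^2 - r_i^2)
r_o = 11.5 mm, r_i = 7.5 mm
A = 238.761 mm^2
sigma = F/A = 4231 / 238.761
sigma = 17.72 MPa


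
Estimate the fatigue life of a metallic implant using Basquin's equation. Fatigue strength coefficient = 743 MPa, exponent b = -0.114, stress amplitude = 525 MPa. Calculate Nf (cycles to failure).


sigma_a = sigma_f' * (2Nf)^b
2Nf = (sigma_a/sigma_f')^(1/b)
2Nf = (525/743)^(1/-0.114)
2Nf = 21.040976
Nf = 10.52


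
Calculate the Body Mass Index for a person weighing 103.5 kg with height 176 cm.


BMI = weight / height^2
height = 176 cm = 1.76 m
BMI = 103.5 / 1.76^2
BMI = 33.41 kg/m^2


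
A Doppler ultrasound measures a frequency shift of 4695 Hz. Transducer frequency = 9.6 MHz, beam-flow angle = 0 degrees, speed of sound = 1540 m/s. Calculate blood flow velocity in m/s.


v = fd * c / (2 * f0 * cos(theta))
v = 4695 * 1540 / (2 * 9.6000e+06 * cos(0))
v = 0.3766 m/s


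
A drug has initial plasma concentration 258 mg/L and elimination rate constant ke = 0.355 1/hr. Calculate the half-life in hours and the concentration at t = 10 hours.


t_half = ln(2) / ke = 0.693147 / 0.355 = 1.953 hr
C(t) = C0 * exp(-ke*t) = 258 * exp(-0.355*10)
C(10) = 7.411 mg/L


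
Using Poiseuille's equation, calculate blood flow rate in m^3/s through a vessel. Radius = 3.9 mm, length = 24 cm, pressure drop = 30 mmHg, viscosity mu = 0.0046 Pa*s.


Q = pi*r^4*dP / (8*mu*L)
r = 0.0039 m, L = 0.24 m
dP = 30 mmHg = 3999.66 Pa
Q = 3.2913e-04 m^3/s


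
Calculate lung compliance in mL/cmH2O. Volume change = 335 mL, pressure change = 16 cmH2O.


C = dV / dP
C = 335 / 16
C = 20.94 mL/cmH2O


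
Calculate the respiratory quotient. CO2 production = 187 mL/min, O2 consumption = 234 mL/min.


RQ = VCO2 / VO2
RQ = 187 / 234
RQ = 0.7991


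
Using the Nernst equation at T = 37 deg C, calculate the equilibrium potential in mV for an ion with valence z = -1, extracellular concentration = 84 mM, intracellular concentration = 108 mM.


E = (RT/(zF)) * ln(C_out/C_in)
T = 37 + 273.15 = 310.15 K
E = (8.314 * 310.15 / (-1 * 96485)) * ln(84/108)
E = 6.716 mV


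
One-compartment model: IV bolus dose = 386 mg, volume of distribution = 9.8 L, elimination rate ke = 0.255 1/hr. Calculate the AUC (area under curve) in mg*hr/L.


C0 = Dose/Vd = 386/9.8 = 39.3878 mg/L
AUC = C0/ke = 39.3878/0.255
AUC = 154.5 mg*hr/L


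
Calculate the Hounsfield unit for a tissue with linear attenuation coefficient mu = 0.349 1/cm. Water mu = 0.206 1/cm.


HU = ((mu_tissue - mu_water) / mu_water) * 1000
HU = ((0.349 - 0.206) / 0.206) * 1000
HU = 694.2


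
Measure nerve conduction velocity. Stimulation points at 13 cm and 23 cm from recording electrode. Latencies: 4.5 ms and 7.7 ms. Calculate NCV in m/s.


Distance = (23 - 13) / 100 = 0.1 m
dt = (7.7 - 4.5) / 1000 = 0.0032 s
NCV = dist / dt = 31.25 m/s


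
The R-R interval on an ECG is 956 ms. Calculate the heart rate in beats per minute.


HR = 60 / RR_interval(s)
RR = 956 ms = 0.956 s
HR = 60 / 0.956 = 62.76 bpm


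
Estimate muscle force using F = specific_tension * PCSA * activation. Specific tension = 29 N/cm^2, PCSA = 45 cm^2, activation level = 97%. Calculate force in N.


F = sigma * PCSA * activation
F = 29 * 45 * 0.97
F = 1266 N


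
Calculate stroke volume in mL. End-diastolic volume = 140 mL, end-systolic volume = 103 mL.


SV = EDV - ESV
SV = 140 - 103
SV = 37 mL


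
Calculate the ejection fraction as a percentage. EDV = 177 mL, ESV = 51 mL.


SV = EDV - ESV = 177 - 51 = 126 mL
EF = SV/EDV * 100 = 126/177 * 100
EF = 71.19%


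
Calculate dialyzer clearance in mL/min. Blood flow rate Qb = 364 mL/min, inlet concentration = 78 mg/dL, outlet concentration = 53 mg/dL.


K = Qb * (Cb_in - Cb_out) / Cb_in
K = 364 * (78 - 53) / 78
K = 116.7 mL/min


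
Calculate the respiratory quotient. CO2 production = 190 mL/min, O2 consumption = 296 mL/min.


RQ = VCO2 / VO2
RQ = 190 / 296
RQ = 0.6419


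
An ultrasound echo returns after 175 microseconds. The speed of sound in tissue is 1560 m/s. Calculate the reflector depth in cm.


depth = c * t / 2
t = 175 us = 1.7500e-04 s
depth = 1560 * 1.7500e-04 / 2
depth = 0.1365 m = 13.65 cm


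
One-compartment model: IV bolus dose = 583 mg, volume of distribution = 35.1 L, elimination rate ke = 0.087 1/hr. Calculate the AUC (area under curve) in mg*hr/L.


C0 = Dose/Vd = 583/35.1 = 16.6097 mg/L
AUC = C0/ke = 16.6097/0.087
AUC = 190.9 mg*hr/L


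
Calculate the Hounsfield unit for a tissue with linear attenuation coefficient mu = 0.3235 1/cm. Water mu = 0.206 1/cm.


HU = ((mu_tissue - mu_water) / mu_water) * 1000
HU = ((0.3235 - 0.206) / 0.206) * 1000
HU = 570.4


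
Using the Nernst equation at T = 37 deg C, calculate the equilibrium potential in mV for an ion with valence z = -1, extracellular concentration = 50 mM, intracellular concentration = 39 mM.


E = (RT/(zF)) * ln(C_out/C_in)
T = 37 + 273.15 = 310.15 K
E = (8.314 * 310.15 / (-1 * 96485)) * ln(50/39)
E = -6.64 mV


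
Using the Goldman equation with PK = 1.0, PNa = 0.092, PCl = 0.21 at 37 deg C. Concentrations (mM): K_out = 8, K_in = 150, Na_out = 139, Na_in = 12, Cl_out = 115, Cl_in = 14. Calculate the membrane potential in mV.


Vm = (RT/F)*ln((PK*Ko + PNa*Nao + PCl*Cli)/(PK*Ki + PNa*Nai + PCl*Clo))
Numer = 23.728, Denom = 175.254
Vm = -53.44 mV


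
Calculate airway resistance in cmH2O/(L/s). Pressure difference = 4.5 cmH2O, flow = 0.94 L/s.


R = dP / flow
R = 4.5 / 0.94
R = 4.787 cmH2O/(L/s)


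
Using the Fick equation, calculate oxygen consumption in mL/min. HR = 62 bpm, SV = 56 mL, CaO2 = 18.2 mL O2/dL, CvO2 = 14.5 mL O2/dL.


CO = HR*SV = 62*56/1000 = 3.472 L/min
a-v O2 diff = 18.2 - 14.5 = 3.7 mL/dL
VO2 = CO * (CaO2-CvO2) * 10 dL/L
VO2 = 3.472 * 3.7 * 10
VO2 = 128.5 mL/min


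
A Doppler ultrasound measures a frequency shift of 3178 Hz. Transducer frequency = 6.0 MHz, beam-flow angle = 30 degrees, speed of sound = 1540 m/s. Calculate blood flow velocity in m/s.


v = fd * c / (2 * f0 * cos(theta))
v = 3178 * 1540 / (2 * 6.0000e+06 * cos(30))
v = 0.4709 m/s


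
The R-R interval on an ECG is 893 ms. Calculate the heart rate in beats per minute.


HR = 60 / RR_interval(s)
RR = 893 ms = 0.893 s
HR = 60 / 0.893 = 67.19 bpm


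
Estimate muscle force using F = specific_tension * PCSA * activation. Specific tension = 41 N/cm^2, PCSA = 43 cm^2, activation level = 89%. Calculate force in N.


F = sigma * PCSA * activation
F = 41 * 43 * 0.89
F = 1569 N


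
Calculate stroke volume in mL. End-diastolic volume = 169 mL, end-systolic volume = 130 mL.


SV = EDV - ESV
SV = 169 - 130
SV = 39 mL


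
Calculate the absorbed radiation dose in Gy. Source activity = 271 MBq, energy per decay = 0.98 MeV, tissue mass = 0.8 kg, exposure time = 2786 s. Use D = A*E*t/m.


A = 271 MBq = 2.7100e+08 Bq
E = 0.98 MeV = 1.56996e-13 J
D = A*E*t/m = 2.7100e+08*1.56996e-13*2786/0.8
D = 0.1482 Gy


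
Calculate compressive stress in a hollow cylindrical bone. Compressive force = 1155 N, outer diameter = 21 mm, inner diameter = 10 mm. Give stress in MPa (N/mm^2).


A = pi*(r_o^2 - r_i^2)
r_o = 10.5 mm, r_i = 5 mm
A = 267.821 mm^2
sigma = F/A = 1155 / 267.821
sigma = 4.313 MPa


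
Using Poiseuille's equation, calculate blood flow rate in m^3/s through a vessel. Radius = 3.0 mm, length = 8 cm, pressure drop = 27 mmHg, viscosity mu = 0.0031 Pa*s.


Q = pi*r^4*dP / (8*mu*L)
r = 0.003 m, L = 0.08 m
dP = 27 mmHg = 3599.694 Pa
Q = 4.6170e-04 m^3/s


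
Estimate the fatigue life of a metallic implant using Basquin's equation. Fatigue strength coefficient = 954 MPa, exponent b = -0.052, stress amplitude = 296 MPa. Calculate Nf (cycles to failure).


sigma_a = sigma_f' * (2Nf)^b
2Nf = (sigma_a/sigma_f')^(1/b)
2Nf = (296/954)^(1/-0.052)
2Nf = 5.9452019e+09
Nf = 2.9726e+09


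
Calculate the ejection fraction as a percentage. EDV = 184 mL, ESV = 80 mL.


SV = EDV - ESV = 184 - 80 = 104 mL
EF = SV/EDV * 100 = 104/184 * 100
EF = 56.52%


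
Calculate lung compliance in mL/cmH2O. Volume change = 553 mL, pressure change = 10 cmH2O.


C = dV / dP
C = 553 / 10
C = 55.3 mL/cmH2O


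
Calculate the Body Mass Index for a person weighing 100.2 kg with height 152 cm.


BMI = weight / height^2
height = 152 cm = 1.52 m
BMI = 100.2 / 1.52^2
BMI = 43.37 kg/m^2


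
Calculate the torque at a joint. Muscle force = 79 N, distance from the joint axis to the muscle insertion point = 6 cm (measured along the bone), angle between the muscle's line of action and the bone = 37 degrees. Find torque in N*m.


Torque = F * d * sin(theta)   (moment arm = d*sin(theta))
d = 6 cm = 0.06 m
Torque = 79 * 0.06 * sin(37)
Torque = 2.853 N*m


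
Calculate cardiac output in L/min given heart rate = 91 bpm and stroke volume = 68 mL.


CO = HR * SV
CO = 91 * 68 / 1000
CO = 6.188 L/min


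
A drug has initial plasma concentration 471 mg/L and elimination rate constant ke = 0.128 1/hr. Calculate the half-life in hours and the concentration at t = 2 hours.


t_half = ln(2) / ke = 0.693147 / 0.128 = 5.415 hr
C(t) = C0 * exp(-ke*t) = 471 * exp(-0.128*2)
C(2) = 364.6 mg/L


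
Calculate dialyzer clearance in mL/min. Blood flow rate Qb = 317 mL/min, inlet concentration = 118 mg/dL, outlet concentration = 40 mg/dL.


K = Qb * (Cb_in - Cb_out) / Cb_in
K = 317 * (118 - 40) / 118
K = 209.5 mL/min


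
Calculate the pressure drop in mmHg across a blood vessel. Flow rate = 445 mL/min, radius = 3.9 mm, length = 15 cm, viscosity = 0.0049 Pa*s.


dP = 8*mu*L*Q / (pi*r^4)
Q = 445 mL/min = 7.41667e-06 m^3/s
dP = 60.0037 Pa = 60.0037 / 133.322 mmHg = 0.4501 mmHg


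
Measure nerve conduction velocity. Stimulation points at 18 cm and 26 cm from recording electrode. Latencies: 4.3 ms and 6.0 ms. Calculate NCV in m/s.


Distance = (26 - 18) / 100 = 0.08 m
dt = (6.0 - 4.3) / 1000 = 0.0017 s
NCV = dist / dt = 47.06 m/s


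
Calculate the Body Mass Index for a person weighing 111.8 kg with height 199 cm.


BMI = weight / height^2
height = 199 cm = 1.99 m
BMI = 111.8 / 1.99^2
BMI = 28.23 kg/m^2


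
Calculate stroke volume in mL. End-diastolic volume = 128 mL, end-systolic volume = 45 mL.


SV = EDV - ESV
SV = 128 - 45
SV = 83 mL


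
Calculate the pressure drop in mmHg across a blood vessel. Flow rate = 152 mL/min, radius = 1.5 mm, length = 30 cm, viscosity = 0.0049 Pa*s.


dP = 8*mu*L*Q / (pi*r^4)
Q = 152 mL/min = 2.53333e-06 m^3/s
dP = 1873.2 Pa = 1873.2 / 133.322 mmHg = 14.05 mmHg


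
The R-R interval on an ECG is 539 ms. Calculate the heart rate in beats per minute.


HR = 60 / RR_interval(s)
RR = 539 ms = 0.539 s
HR = 60 / 0.539 = 111.3 bpm


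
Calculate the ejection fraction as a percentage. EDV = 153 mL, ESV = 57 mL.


SV = EDV - ESV = 153 - 57 = 96 mL
EF = SV/EDV * 100 = 96/153 * 100
EF = 62.75%


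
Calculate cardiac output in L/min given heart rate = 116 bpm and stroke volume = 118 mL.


CO = HR * SV
CO = 116 * 118 / 1000
CO = 13.69 L/min


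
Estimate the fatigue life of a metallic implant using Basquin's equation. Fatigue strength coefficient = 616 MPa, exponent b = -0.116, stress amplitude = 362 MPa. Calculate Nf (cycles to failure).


sigma_a = sigma_f' * (2Nf)^b
2Nf = (sigma_a/sigma_f')^(1/b)
2Nf = (362/616)^(1/-0.116)
2Nf = 97.78609
Nf = 48.89


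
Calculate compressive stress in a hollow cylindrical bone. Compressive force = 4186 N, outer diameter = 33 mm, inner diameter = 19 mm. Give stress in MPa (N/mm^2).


A = pi*(r_o^2 - r_i^2)
r_o = 16.5 mm, r_i = 9.5 mm
A = 571.77 mm^2
sigma = F/A = 4186 / 571.77
sigma = 7.321 MPa


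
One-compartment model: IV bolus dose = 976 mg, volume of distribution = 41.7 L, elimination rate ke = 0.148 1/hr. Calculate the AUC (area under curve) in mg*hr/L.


C0 = Dose/Vd = 976/41.7 = 23.4053 mg/L
AUC = C0/ke = 23.4053/0.148
AUC = 158.1 mg*hr/L


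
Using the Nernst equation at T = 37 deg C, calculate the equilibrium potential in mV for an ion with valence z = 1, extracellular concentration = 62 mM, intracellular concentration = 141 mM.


E = (RT/(zF)) * ln(C_out/C_in)
T = 37 + 273.15 = 310.15 K
E = (8.314 * 310.15 / (1 * 96485)) * ln(62/141)
E = -21.96 mV


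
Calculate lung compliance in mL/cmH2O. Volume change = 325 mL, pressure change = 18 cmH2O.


C = dV / dP
C = 325 / 18
C = 18.06 mL/cmH2O


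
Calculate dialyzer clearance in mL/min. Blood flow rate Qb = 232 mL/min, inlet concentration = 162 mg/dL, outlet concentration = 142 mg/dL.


K = Qb * (Cb_in - Cb_out) / Cb_in
K = 232 * (162 - 142) / 162
K = 28.64 mL/min


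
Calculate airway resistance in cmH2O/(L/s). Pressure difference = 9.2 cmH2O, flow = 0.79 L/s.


R = dP / flow
R = 9.2 / 0.79
R = 11.65 cmH2O/(L/s)


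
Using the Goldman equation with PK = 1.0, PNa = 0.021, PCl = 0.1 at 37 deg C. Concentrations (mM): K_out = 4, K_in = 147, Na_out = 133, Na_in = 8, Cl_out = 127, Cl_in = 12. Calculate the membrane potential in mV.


Vm = (RT/F)*ln((PK*Ko + PNa*Nao + PCl*Cli)/(PK*Ki + PNa*Nai + PCl*Clo))
Numer = 7.993, Denom = 159.868
Vm = -80.06 mV


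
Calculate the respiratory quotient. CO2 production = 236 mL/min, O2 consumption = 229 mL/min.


RQ = VCO2 / VO2
RQ = 236 / 229
RQ = 1.031


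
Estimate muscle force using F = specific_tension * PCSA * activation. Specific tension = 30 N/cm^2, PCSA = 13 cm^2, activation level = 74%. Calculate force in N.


F = sigma * PCSA * activation
F = 30 * 13 * 0.74
F = 288.6 N


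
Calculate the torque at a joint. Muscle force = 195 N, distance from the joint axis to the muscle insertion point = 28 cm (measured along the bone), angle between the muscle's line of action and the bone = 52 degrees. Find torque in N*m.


Torque = F * d * sin(theta)   (moment arm = d*sin(theta))
d = 28 cm = 0.28 m
Torque = 195 * 0.28 * sin(52)
Torque = 43.03 N*m


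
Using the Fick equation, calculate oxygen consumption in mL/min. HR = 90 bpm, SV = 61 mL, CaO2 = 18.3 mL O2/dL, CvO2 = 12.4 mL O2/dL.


CO = HR*SV = 90*61/1000 = 5.49 L/min
a-v O2 diff = 18.3 - 12.4 = 5.9 mL/dL
VO2 = CO * (CaO2-CvO2) * 10 dL/L
VO2 = 5.49 * 5.9 * 10
VO2 = 323.9 mL/min


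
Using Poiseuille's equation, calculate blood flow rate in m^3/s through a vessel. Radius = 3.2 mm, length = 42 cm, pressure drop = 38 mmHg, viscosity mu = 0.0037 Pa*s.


Q = pi*r^4*dP / (8*mu*L)
r = 0.0032 m, L = 0.42 m
dP = 38 mmHg = 5066.236 Pa
Q = 1.3424e-04 m^3/s


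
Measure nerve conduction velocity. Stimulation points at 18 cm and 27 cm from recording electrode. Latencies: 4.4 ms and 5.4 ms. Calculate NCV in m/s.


Distance = (27 - 18) / 100 = 0.09 m
dt = (5.4 - 4.4) / 1000 = 0.001 s
NCV = dist / dt = 90 m/s


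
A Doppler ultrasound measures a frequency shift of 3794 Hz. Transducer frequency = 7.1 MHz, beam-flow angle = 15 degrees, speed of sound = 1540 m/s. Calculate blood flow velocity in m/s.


v = fd * c / (2 * f0 * cos(theta))
v = 3794 * 1540 / (2 * 7.1000e+06 * cos(15))
v = 0.426 m/s


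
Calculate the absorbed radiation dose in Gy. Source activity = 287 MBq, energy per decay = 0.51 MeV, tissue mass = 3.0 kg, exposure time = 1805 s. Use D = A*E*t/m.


A = 287 MBq = 2.8700e+08 Bq
E = 0.51 MeV = 8.1702e-14 J
D = A*E*t/m = 2.8700e+08*8.1702e-14*1805/3.0
D = 0.01411 Gy


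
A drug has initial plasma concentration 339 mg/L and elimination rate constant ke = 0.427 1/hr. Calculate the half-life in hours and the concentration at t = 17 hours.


t_half = ln(2) / ke = 0.693147 / 0.427 = 1.623 hr
C(t) = C0 * exp(-ke*t) = 339 * exp(-0.427*17)
C(17) = 0.2386 mg/L


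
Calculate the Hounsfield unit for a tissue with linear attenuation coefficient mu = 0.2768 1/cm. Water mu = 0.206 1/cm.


HU = ((mu_tissue - mu_water) / mu_water) * 1000
HU = ((0.2768 - 0.206) / 0.206) * 1000
HU = 343.7


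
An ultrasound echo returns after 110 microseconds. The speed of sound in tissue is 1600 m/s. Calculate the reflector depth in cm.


depth = c * t / 2
t = 110 us = 1.1000e-04 s
depth = 1600 * 1.1000e-04 / 2
depth = 0.088 m = 8.8 cm


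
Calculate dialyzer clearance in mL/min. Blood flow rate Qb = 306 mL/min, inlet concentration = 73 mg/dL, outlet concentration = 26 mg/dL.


K = Qb * (Cb_in - Cb_out) / Cb_in
K = 306 * (73 - 26) / 73
K = 197 mL/min


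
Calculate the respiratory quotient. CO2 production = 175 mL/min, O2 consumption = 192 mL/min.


RQ = VCO2 / VO2
RQ = 175 / 192
RQ = 0.9115


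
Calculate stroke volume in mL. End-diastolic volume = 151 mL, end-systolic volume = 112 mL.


SV = EDV - ESV
SV = 151 - 112
SV = 39 mL


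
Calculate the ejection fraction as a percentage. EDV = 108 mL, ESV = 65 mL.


SV = EDV - ESV = 108 - 65 = 43 mL
EF = SV/EDV * 100 = 43/108 * 100
EF = 39.81%


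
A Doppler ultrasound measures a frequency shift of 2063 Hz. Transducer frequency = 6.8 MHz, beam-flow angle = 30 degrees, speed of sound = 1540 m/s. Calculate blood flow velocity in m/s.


v = fd * c / (2 * f0 * cos(theta))
v = 2063 * 1540 / (2 * 6.8000e+06 * cos(30))
v = 0.2697 m/s


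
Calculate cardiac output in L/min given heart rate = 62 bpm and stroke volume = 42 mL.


CO = HR * SV
CO = 62 * 42 / 1000
CO = 2.604 L/min


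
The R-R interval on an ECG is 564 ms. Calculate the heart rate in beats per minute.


HR = 60 / RR_interval(s)
RR = 564 ms = 0.564 s
HR = 60 / 0.564 = 106.4 bpm


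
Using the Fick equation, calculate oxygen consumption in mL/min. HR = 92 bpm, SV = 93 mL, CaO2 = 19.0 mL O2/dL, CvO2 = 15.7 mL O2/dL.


CO = HR*SV = 92*93/1000 = 8.556 L/min
a-v O2 diff = 19.0 - 15.7 = 3.3 mL/dL
VO2 = CO * (CaO2-CvO2) * 10 dL/L
VO2 = 8.556 * 3.3 * 10
VO2 = 282.3 mL/min


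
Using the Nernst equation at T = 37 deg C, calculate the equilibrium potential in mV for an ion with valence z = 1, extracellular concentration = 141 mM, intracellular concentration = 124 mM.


E = (RT/(zF)) * ln(C_out/C_in)
T = 37 + 273.15 = 310.15 K
E = (8.314 * 310.15 / (1 * 96485)) * ln(141/124)
E = 3.434 mV


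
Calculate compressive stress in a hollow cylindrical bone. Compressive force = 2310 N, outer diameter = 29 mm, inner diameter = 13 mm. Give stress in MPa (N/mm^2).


A = pi*(r_o^2 - r_i^2)
r_o = 14.5 mm, r_i = 6.5 mm
A = 527.788 mm^2
sigma = F/A = 2310 / 527.788
sigma = 4.377 MPa


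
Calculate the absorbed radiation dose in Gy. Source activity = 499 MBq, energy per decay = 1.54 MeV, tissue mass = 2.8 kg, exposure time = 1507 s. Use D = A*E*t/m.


A = 499 MBq = 4.9900e+08 Bq
E = 1.54 MeV = 2.46708e-13 J
D = A*E*t/m = 4.9900e+08*2.46708e-13*1507/2.8
D = 0.06626 Gy


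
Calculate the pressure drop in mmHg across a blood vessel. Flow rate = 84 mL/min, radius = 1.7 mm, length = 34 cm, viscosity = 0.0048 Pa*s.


dP = 8*mu*L*Q / (pi*r^4)
Q = 84 mL/min = 1.4e-06 m^3/s
dP = 696.615 Pa = 696.615 / 133.322 mmHg = 5.225 mmHg


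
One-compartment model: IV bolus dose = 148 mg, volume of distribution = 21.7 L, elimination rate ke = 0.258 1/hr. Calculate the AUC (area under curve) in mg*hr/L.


C0 = Dose/Vd = 148/21.7 = 6.82028 mg/L
AUC = C0/ke = 6.82028/0.258
AUC = 26.44 mg*hr/L


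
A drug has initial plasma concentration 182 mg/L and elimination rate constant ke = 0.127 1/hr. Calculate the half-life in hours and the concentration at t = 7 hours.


t_half = ln(2) / ke = 0.693147 / 0.127 = 5.458 hr
C(t) = C0 * exp(-ke*t) = 182 * exp(-0.127*7)
C(7) = 74.81 mg/L


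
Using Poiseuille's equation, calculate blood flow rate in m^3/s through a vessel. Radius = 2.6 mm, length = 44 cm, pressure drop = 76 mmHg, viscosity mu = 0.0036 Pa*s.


Q = pi*r^4*dP / (8*mu*L)
r = 0.0026 m, L = 0.44 m
dP = 76 mmHg = 10132.472 Pa
Q = 1.1479e-04 m^3/s


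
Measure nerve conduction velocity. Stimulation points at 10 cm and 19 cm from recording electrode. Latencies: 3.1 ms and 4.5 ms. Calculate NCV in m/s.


Distance = (19 - 10) / 100 = 0.09 m
dt = (4.5 - 3.1) / 1000 = 0.0014 s
NCV = dist / dt = 64.29 m/s


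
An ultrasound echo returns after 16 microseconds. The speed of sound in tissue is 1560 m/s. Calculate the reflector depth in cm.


depth = c * t / 2
t = 16 us = 1.6000e-05 s
depth = 1560 * 1.6000e-05 / 2
depth = 0.01248 m = 1.248 cm


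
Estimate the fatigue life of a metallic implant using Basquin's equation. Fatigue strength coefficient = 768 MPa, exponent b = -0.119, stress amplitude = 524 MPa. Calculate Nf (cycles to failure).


sigma_a = sigma_f' * (2Nf)^b
2Nf = (sigma_a/sigma_f')^(1/b)
2Nf = (524/768)^(1/-0.119)
2Nf = 24.843314
Nf = 12.42


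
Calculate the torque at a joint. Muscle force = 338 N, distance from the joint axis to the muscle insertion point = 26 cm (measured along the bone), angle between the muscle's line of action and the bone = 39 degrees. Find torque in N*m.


Torque = F * d * sin(theta)   (moment arm = d*sin(theta))
d = 26 cm = 0.26 m
Torque = 338 * 0.26 * sin(39)
Torque = 55.3 N*m


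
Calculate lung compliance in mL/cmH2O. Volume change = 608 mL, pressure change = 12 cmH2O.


C = dV / dP
C = 608 / 12
C = 50.67 mL/cmH2O


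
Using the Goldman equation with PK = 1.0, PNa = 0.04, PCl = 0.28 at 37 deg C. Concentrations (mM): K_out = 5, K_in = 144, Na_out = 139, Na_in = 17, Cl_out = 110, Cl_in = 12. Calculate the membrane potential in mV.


Vm = (RT/F)*ln((PK*Ko + PNa*Nao + PCl*Cli)/(PK*Ki + PNa*Nai + PCl*Clo))
Numer = 13.92, Denom = 175.48
Vm = -67.73 mV


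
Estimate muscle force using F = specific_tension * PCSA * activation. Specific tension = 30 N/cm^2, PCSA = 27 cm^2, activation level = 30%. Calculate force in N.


F = sigma * PCSA * activation
F = 30 * 27 * 0.3
F = 243 N


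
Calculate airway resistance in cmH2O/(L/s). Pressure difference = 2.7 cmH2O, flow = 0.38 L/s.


R = dP / flow
R = 2.7 / 0.38
R = 7.105 cmH2O/(L/s)


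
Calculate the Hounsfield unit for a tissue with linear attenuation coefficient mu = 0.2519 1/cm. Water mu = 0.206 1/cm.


HU = ((mu_tissue - mu_water) / mu_water) * 1000
HU = ((0.2519 - 0.206) / 0.206) * 1000
HU = 222.8


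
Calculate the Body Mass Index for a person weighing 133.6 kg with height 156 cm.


BMI = weight / height^2
height = 156 cm = 1.56 m
BMI = 133.6 / 1.56^2
BMI = 54.9 kg/m^2


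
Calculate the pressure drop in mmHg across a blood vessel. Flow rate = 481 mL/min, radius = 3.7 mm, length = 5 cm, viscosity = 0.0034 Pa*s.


dP = 8*mu*L*Q / (pi*r^4)
Q = 481 mL/min = 8.01667e-06 m^3/s
dP = 18.5172 Pa = 18.5172 / 133.322 mmHg = 0.1389 mmHg


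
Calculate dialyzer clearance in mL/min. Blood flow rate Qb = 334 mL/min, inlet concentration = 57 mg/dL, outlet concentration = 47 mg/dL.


K = Qb * (Cb_in - Cb_out) / Cb_in
K = 334 * (57 - 47) / 57
K = 58.6 mL/min


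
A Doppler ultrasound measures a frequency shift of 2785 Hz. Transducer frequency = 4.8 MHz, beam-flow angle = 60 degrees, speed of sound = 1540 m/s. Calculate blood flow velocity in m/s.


v = fd * c / (2 * f0 * cos(theta))
v = 2785 * 1540 / (2 * 4.8000e+06 * cos(60))
v = 0.8935 m/s


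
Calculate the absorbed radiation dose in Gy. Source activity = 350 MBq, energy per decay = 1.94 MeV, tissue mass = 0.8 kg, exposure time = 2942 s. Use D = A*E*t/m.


A = 350 MBq = 3.5000e+08 Bq
E = 1.94 MeV = 3.10788e-13 J
D = A*E*t/m = 3.5000e+08*3.10788e-13*2942/0.8
D = 0.4 Gy


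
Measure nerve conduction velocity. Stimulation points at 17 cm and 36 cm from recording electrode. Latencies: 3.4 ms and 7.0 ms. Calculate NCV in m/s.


Distance = (36 - 17) / 100 = 0.19 m
dt = (7.0 - 3.4) / 1000 = 0.0036 s
NCV = dist / dt = 52.78 m/s


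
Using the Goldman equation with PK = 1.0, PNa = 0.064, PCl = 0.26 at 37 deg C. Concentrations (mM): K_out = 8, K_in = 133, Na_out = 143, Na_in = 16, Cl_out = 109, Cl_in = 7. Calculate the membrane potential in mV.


Vm = (RT/F)*ln((PK*Ko + PNa*Nao + PCl*Cli)/(PK*Ki + PNa*Nai + PCl*Clo))
Numer = 18.972, Denom = 162.364
Vm = -57.38 mV


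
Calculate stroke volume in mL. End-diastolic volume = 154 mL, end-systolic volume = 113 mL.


SV = EDV - ESV
SV = 154 - 113
SV = 41 mL


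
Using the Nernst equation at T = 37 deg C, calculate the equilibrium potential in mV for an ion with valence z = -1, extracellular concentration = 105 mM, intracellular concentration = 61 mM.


E = (RT/(zF)) * ln(C_out/C_in)
T = 37 + 273.15 = 310.15 K
E = (8.314 * 310.15 / (-1 * 96485)) * ln(105/61)
E = -14.51 mV


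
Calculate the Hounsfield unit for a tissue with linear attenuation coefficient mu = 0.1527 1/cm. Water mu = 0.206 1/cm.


HU = ((mu_tissue - mu_water) / mu_water) * 1000
HU = ((0.1527 - 0.206) / 0.206) * 1000
HU = -258.7


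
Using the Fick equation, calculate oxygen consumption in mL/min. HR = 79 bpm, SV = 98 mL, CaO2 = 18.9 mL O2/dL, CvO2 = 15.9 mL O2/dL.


CO = HR*SV = 79*98/1000 = 7.742 L/min
a-v O2 diff = 18.9 - 15.9 = 3 mL/dL
VO2 = CO * (CaO2-CvO2) * 10 dL/L
VO2 = 7.742 * 3 * 10
VO2 = 232.3 mL/min


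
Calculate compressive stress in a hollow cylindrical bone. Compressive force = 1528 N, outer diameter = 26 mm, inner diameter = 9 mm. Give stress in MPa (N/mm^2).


A = pi*(r_o^2 - r_i^2)
r_o = 13 mm, r_i = 4.5 mm
A = 467.312 mm^2
sigma = F/A = 1528 / 467.312
sigma = 3.27 MPa


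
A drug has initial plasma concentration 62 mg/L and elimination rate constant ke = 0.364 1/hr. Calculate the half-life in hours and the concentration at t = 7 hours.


t_half = ln(2) / ke = 0.693147 / 0.364 = 1.904 hr
C(t) = C0 * exp(-ke*t) = 62 * exp(-0.364*7)
C(7) = 4.851 mg/L


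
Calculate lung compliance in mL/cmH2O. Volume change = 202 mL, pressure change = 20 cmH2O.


C = dV / dP
C = 202 / 20
C = 10.1 mL/cmH2O


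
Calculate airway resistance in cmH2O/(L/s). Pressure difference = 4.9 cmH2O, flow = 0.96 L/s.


R = dP / flow
R = 4.9 / 0.96
R = 5.104 cmH2O/(L/s)


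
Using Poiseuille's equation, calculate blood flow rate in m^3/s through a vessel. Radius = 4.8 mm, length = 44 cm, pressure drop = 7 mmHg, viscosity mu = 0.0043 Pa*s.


Q = pi*r^4*dP / (8*mu*L)
r = 0.0048 m, L = 0.44 m
dP = 7 mmHg = 933.254 Pa
Q = 1.0283e-04 m^3/s


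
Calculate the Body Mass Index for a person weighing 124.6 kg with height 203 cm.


BMI = weight / height^2
height = 203 cm = 2.03 m
BMI = 124.6 / 2.03^2
BMI = 30.24 kg/m^2
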